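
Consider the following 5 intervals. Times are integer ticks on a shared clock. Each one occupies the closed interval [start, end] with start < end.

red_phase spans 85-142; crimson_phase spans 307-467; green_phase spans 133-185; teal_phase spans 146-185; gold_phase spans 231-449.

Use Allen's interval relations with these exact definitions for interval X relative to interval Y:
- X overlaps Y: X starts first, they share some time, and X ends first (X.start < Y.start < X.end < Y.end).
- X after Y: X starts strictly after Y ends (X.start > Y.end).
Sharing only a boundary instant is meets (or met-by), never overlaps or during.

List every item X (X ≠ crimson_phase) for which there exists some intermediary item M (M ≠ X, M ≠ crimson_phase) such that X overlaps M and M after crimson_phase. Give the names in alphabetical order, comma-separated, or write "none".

none

Target crimson_phase = [307, 467].
Intermediaries M with M after crimson_phase: none.
Union: none.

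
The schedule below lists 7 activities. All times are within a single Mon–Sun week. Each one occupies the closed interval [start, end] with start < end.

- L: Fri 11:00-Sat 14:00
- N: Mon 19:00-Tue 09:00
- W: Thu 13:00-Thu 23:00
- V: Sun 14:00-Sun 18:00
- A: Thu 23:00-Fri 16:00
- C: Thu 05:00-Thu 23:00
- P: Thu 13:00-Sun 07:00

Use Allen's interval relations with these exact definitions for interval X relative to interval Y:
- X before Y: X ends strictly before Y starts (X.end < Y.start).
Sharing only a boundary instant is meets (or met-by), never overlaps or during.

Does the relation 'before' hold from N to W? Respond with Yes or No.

N = [Mon 19:00, Tue 09:00], W = [Thu 13:00, Thu 23:00].
Actual relation of N to W: before.
Asked whether 'before' holds → Yes.

Yes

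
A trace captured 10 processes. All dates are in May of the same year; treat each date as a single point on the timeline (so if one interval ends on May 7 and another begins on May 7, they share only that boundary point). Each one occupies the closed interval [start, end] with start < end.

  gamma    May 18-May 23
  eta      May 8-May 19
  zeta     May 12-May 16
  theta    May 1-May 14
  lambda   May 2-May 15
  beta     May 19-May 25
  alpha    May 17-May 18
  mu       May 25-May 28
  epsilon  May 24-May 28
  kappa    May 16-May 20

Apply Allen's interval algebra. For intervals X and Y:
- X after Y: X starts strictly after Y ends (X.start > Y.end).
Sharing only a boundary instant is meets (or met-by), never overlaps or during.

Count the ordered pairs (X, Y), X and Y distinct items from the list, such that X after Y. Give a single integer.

Checking all 90 ordered pairs for relation 'after'; matching pairs in alphabetical order:
(alpha, lambda): alpha after lambda ✓
(alpha, theta): alpha after theta ✓
(alpha, zeta): alpha after zeta ✓
(beta, alpha): beta after alpha ✓
(beta, lambda): beta after lambda ✓
(beta, theta): beta after theta ✓
(beta, zeta): beta after zeta ✓
(epsilon, alpha): epsilon after alpha ✓
(epsilon, eta): epsilon after eta ✓
(epsilon, gamma): epsilon after gamma ✓
(epsilon, kappa): epsilon after kappa ✓
(epsilon, lambda): epsilon after lambda ✓
(epsilon, theta): epsilon after theta ✓
(epsilon, zeta): epsilon after zeta ✓
(gamma, lambda): gamma after lambda ✓
(gamma, theta): gamma after theta ✓
(gamma, zeta): gamma after zeta ✓
(kappa, lambda): kappa after lambda ✓
(kappa, theta): kappa after theta ✓
(mu, alpha): mu after alpha ✓
(mu, eta): mu after eta ✓
(mu, gamma): mu after gamma ✓
(mu, kappa): mu after kappa ✓
(mu, lambda): mu after lambda ✓
... plus 2 further pairs not listed.
Count: 26.

26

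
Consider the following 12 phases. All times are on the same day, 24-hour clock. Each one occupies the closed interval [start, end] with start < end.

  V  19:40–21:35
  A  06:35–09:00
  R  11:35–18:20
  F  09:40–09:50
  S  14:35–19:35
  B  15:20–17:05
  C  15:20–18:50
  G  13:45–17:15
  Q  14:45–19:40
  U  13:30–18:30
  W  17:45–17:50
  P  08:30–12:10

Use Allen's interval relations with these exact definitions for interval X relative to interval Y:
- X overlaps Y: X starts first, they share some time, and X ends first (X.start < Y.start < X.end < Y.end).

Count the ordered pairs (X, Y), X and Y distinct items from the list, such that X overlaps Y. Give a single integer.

13

Checking all 132 ordered pairs for relation 'overlaps'; matching pairs in alphabetical order:
(A, P): A overlaps P ✓
(G, C): G overlaps C ✓
(G, Q): G overlaps Q ✓
(G, S): G overlaps S ✓
(P, R): P overlaps R ✓
(R, C): R overlaps C ✓
(R, Q): R overlaps Q ✓
(R, S): R overlaps S ✓
(R, U): R overlaps U ✓
(S, Q): S overlaps Q ✓
(U, C): U overlaps C ✓
(U, Q): U overlaps Q ✓
(U, S): U overlaps S ✓
Count: 13.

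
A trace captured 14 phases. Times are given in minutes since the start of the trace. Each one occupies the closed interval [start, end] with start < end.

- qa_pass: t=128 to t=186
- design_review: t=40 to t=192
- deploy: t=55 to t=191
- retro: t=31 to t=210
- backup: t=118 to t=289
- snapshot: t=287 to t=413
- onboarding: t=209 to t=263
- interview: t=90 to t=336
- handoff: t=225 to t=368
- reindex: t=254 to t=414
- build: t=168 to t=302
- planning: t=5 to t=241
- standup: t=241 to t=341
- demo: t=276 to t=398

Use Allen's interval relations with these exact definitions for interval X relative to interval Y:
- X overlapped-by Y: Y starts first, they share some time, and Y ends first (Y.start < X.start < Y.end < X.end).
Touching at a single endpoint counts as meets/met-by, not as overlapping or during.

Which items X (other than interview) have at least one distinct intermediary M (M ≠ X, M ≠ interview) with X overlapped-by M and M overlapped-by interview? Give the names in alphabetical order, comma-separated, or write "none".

Target interview = [t=90, t=336].
Intermediaries M with M overlapped-by interview: demo, handoff, reindex, snapshot, standup.
Via demo — items with X overlapped-by demo: snapshot.
Via handoff — items with X overlapped-by handoff: demo, reindex, snapshot.
Via reindex — items with X overlapped-by reindex: none.
Via snapshot — items with X overlapped-by snapshot: none.
Via standup — items with X overlapped-by standup: demo, reindex, snapshot.
Union: demo, reindex, snapshot.

demo, reindex, snapshot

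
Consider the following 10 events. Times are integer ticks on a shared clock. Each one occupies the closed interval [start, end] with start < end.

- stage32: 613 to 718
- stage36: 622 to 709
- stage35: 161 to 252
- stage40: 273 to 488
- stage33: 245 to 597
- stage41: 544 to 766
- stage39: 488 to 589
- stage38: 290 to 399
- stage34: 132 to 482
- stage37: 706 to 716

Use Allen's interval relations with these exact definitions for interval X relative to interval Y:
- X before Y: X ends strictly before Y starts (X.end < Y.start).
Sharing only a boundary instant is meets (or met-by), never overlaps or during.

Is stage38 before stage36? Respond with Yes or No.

stage38 = [290, 399], stage36 = [622, 709].
Actual relation of stage38 to stage36: before.
Asked whether 'before' holds → Yes.

Yes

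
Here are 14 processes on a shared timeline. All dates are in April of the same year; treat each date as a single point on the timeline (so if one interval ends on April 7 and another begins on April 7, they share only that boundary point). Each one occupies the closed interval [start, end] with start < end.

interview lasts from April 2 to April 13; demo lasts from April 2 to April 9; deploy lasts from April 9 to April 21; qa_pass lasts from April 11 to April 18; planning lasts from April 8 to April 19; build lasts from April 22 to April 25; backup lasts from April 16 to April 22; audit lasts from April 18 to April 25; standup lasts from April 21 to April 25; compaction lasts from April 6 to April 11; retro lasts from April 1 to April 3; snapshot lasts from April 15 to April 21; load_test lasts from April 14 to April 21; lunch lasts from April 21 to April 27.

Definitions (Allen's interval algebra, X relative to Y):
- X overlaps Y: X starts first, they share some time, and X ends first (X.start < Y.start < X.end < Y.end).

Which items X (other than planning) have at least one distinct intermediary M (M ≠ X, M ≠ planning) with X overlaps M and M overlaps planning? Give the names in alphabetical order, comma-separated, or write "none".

Target planning = [April 8, April 19].
Intermediaries M with M overlaps planning: compaction, demo, interview.
Via compaction — items with X overlaps compaction: demo.
Via demo — items with X overlaps demo: retro.
Via interview — items with X overlaps interview: retro.
Union: demo, retro.

demo, retro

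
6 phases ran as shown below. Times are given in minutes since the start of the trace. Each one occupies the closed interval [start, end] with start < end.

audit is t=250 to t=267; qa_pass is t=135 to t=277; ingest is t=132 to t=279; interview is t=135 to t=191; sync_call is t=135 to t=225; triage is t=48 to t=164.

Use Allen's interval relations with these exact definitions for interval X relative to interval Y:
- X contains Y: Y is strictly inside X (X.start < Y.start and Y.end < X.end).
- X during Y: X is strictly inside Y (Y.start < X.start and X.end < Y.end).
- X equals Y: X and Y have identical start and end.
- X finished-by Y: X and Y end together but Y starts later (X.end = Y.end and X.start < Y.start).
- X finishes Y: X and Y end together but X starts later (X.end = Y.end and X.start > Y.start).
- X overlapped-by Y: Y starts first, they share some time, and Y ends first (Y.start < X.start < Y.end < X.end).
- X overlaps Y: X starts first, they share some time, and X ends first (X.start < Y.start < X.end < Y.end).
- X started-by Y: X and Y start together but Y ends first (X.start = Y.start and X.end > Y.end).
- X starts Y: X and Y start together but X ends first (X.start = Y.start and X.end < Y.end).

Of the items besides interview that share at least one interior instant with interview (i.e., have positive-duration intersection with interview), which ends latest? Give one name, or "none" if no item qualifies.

ingest

Target interview = [t=135, t=191].
audit [t=250, t=267] → after → excluded.
ingest [t=132, t=279] → contains → candidate.
qa_pass [t=135, t=277] → started-by → candidate.
sync_call [t=135, t=225] → started-by → candidate.
triage [t=48, t=164] → overlaps → candidate.
Among candidates, latest end is t=279 → ingest.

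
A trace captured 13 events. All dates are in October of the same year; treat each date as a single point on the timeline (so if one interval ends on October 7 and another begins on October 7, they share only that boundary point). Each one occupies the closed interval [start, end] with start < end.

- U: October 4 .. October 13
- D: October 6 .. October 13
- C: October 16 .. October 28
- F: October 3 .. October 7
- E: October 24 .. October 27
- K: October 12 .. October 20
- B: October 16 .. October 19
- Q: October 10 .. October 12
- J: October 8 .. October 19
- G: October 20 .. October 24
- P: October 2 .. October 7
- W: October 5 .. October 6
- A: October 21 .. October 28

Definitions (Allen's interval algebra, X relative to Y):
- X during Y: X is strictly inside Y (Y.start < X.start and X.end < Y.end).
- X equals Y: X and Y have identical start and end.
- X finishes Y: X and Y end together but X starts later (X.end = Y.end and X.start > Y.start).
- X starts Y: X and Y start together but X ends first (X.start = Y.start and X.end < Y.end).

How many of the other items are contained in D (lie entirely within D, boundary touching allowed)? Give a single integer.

Target D = [October 6, October 13].
A [October 21, October 28] → after → no.
B [October 16, October 19] → after → no.
C [October 16, October 28] → after → no.
E [October 24, October 27] → after → no.
F [October 3, October 7] → overlaps → no.
G [October 20, October 24] → after → no.
J [October 8, October 19] → overlapped-by → no.
K [October 12, October 20] → overlapped-by → no.
P [October 2, October 7] → overlaps → no.
Q [October 10, October 12] → during → counts.
U [October 4, October 13] → finished-by → no.
W [October 5, October 6] → meets → no.
Total: 1.

1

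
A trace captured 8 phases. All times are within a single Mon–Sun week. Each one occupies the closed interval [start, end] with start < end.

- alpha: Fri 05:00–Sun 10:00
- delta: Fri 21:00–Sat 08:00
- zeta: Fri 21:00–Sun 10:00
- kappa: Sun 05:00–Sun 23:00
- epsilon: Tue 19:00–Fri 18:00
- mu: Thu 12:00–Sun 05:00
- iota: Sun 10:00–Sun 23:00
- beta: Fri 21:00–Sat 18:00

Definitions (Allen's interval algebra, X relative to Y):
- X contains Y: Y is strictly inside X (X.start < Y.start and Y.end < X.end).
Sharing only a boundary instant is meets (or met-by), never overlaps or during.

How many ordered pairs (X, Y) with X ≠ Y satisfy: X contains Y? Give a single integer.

4

Checking all 56 ordered pairs for relation 'contains'; matching pairs in alphabetical order:
(alpha, beta): alpha contains beta ✓
(alpha, delta): alpha contains delta ✓
(mu, beta): mu contains beta ✓
(mu, delta): mu contains delta ✓
Count: 4.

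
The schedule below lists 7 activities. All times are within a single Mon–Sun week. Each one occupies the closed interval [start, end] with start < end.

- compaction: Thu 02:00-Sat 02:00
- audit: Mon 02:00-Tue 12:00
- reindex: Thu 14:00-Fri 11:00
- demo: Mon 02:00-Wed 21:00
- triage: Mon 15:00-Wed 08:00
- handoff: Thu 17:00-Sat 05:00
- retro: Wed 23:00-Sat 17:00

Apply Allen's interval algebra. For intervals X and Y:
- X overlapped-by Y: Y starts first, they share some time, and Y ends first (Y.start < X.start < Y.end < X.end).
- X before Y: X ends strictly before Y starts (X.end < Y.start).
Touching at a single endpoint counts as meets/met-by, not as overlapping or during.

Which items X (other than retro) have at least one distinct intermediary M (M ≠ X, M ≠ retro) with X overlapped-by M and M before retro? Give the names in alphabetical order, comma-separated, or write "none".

triage

Target retro = [Wed 23:00, Sat 17:00].
Intermediaries M with M before retro: audit, demo, triage.
Via audit — items with X overlapped-by audit: triage.
Via demo — items with X overlapped-by demo: none.
Via triage — items with X overlapped-by triage: none.
Union: triage.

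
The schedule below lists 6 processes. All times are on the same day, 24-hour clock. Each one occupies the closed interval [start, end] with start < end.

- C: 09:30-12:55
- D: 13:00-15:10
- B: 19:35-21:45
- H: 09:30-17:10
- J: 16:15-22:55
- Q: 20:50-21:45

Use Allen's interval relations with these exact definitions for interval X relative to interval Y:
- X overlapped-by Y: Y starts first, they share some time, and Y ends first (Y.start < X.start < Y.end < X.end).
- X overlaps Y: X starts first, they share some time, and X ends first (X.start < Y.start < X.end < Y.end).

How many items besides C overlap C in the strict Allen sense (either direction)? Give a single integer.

0

Target C = [09:30, 12:55].
B [19:35, 21:45] → after → no.
D [13:00, 15:10] → after → no.
H [09:30, 17:10] → started-by → no.
J [16:15, 22:55] → after → no.
Q [20:50, 21:45] → after → no.
Total: 0.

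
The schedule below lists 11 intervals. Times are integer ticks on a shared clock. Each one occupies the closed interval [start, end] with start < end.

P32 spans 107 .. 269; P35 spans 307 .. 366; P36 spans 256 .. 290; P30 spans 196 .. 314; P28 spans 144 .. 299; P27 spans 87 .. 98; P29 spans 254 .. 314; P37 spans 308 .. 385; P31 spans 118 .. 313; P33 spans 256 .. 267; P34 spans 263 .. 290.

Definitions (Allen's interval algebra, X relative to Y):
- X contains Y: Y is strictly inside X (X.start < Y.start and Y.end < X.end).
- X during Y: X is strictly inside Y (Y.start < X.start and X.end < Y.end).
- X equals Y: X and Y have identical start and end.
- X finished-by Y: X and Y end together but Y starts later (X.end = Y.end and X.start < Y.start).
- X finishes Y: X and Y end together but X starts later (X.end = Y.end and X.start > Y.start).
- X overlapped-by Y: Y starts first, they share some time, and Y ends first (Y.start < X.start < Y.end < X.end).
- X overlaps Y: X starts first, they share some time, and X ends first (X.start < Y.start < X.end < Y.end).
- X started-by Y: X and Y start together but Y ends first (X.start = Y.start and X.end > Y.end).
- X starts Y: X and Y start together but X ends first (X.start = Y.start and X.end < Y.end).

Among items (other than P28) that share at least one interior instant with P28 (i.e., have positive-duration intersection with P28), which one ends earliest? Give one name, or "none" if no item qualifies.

P33

Target P28 = [144, 299].
P27 [87, 98] → before → excluded.
P29 [254, 314] → overlapped-by → candidate.
P30 [196, 314] → overlapped-by → candidate.
P31 [118, 313] → contains → candidate.
P32 [107, 269] → overlaps → candidate.
P33 [256, 267] → during → candidate.
P34 [263, 290] → during → candidate.
P35 [307, 366] → after → excluded.
P36 [256, 290] → during → candidate.
P37 [308, 385] → after → excluded.
Among candidates, earliest end is 267 → P33.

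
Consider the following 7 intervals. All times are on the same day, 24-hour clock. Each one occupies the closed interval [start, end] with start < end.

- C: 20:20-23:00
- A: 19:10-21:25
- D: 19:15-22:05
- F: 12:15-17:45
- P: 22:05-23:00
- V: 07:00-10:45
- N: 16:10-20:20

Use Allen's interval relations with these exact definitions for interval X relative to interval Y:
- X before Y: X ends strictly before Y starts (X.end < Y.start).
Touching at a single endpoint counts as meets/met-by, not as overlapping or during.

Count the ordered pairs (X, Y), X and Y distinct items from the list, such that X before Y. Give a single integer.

12

Checking all 42 ordered pairs for relation 'before'; matching pairs in alphabetical order:
(A, P): A before P ✓
(F, A): F before A ✓
(F, C): F before C ✓
(F, D): F before D ✓
(F, P): F before P ✓
(N, P): N before P ✓
(V, A): V before A ✓
(V, C): V before C ✓
(V, D): V before D ✓
(V, F): V before F ✓
(V, N): V before N ✓
(V, P): V before P ✓
Count: 12.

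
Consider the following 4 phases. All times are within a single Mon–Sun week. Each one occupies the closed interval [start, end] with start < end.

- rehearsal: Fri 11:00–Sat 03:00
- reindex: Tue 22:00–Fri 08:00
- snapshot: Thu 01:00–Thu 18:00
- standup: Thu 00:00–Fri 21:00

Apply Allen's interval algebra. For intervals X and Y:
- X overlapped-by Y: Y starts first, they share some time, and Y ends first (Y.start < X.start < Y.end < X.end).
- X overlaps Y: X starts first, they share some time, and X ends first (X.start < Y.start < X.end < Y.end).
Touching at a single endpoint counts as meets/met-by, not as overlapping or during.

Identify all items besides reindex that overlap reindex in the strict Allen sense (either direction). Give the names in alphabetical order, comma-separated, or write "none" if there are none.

standup

Target reindex = [Tue 22:00, Fri 08:00].
rehearsal [Fri 11:00, Sat 03:00] → after → no.
snapshot [Thu 01:00, Thu 18:00] → during → no.
standup [Thu 00:00, Fri 21:00] → overlapped-by → yes.
Result: standup.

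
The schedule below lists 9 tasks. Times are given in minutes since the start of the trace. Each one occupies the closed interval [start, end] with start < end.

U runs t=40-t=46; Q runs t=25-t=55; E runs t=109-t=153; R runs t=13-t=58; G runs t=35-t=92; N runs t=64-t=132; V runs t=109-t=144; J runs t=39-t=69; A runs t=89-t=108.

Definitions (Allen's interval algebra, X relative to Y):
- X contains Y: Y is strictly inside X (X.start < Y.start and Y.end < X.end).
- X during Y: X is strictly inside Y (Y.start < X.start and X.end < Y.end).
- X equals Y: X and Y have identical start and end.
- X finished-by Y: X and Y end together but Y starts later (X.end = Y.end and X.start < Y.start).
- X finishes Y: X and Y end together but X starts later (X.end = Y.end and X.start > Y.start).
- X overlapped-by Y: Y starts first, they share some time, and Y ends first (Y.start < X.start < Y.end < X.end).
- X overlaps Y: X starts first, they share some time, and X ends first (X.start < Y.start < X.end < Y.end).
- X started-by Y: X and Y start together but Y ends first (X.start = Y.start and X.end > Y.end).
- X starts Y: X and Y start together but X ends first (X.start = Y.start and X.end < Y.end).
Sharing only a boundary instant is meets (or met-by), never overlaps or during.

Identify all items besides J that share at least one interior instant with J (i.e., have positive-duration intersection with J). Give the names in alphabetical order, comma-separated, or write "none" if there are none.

Target J = [t=39, t=69].
A [t=89, t=108] → after → no.
E [t=109, t=153] → after → no.
G [t=35, t=92] → contains → yes.
N [t=64, t=132] → overlapped-by → yes.
Q [t=25, t=55] → overlaps → yes.
R [t=13, t=58] → overlaps → yes.
U [t=40, t=46] → during → yes.
V [t=109, t=144] → after → no.
Result: G, N, Q, R, U.

G, N, Q, R, U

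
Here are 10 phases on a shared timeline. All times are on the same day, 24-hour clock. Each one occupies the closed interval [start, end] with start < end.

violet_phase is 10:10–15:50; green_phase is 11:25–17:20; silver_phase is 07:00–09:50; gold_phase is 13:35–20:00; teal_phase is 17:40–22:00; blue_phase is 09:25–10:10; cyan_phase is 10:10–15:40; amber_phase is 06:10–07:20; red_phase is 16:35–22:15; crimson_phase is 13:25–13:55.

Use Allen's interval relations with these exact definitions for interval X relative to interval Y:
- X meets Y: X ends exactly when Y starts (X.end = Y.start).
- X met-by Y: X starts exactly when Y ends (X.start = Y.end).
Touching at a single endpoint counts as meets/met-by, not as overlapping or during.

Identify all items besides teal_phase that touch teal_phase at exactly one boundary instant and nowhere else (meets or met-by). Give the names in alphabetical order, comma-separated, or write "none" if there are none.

none

Target teal_phase = [17:40, 22:00].
amber_phase [06:10, 07:20] → before → no.
blue_phase [09:25, 10:10] → before → no.
crimson_phase [13:25, 13:55] → before → no.
cyan_phase [10:10, 15:40] → before → no.
gold_phase [13:35, 20:00] → overlaps → no.
green_phase [11:25, 17:20] → before → no.
red_phase [16:35, 22:15] → contains → no.
silver_phase [07:00, 09:50] → before → no.
violet_phase [10:10, 15:50] → before → no.
Result: none.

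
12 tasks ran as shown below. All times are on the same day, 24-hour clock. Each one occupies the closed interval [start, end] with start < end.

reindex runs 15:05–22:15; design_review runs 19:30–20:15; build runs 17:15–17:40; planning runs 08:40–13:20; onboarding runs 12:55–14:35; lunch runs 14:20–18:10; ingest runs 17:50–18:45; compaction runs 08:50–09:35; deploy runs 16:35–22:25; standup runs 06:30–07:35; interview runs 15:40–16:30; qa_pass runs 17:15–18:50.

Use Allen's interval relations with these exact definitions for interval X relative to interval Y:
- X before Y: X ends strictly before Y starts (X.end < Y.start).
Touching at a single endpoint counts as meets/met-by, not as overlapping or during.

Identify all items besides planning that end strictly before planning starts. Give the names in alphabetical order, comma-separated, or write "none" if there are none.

standup

Target planning = [08:40, 13:20].
build [17:15, 17:40] → after → no.
compaction [08:50, 09:35] → during → no.
deploy [16:35, 22:25] → after → no.
design_review [19:30, 20:15] → after → no.
ingest [17:50, 18:45] → after → no.
interview [15:40, 16:30] → after → no.
lunch [14:20, 18:10] → after → no.
onboarding [12:55, 14:35] → overlapped-by → no.
qa_pass [17:15, 18:50] → after → no.
reindex [15:05, 22:15] → after → no.
standup [06:30, 07:35] → before → yes.
Result: standup.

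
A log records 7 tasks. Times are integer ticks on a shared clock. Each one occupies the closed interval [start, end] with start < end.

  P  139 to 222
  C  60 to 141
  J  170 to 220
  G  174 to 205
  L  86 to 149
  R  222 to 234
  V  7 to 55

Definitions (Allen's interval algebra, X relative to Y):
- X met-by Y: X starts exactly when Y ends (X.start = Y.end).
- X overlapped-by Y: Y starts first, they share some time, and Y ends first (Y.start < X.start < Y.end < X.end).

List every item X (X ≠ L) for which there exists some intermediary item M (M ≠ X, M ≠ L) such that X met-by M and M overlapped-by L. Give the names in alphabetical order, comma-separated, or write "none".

Target L = [86, 149].
Intermediaries M with M overlapped-by L: P.
Via P — items with X met-by P: R.
Union: R.

R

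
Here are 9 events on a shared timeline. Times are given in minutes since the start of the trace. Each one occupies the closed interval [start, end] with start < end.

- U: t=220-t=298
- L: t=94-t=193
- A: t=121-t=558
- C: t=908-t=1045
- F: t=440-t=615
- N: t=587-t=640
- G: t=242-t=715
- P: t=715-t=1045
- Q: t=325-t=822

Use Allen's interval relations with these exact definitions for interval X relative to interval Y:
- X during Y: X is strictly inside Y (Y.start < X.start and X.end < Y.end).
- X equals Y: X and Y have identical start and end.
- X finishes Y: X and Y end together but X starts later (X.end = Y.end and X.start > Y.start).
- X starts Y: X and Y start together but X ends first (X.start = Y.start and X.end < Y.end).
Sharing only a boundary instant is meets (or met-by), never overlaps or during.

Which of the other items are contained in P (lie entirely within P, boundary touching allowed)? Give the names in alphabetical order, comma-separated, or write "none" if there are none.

Target P = [t=715, t=1045].
A [t=121, t=558] → before → no.
C [t=908, t=1045] → finishes → yes.
F [t=440, t=615] → before → no.
G [t=242, t=715] → meets → no.
L [t=94, t=193] → before → no.
N [t=587, t=640] → before → no.
Q [t=325, t=822] → overlaps → no.
U [t=220, t=298] → before → no.
Result: C.

C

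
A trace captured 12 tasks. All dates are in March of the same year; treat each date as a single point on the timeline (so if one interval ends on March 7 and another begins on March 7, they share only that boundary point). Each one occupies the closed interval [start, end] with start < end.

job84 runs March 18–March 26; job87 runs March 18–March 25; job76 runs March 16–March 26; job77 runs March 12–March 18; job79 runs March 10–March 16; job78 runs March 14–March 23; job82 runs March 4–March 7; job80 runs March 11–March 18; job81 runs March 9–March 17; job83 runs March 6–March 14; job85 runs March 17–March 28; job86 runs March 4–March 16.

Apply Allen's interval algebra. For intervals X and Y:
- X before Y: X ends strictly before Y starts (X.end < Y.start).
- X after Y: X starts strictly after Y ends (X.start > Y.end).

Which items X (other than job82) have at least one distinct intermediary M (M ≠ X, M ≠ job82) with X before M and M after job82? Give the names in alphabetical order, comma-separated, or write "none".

Target job82 = [March 4, March 7].
Intermediaries M with M after job82: job76, job77, job78, job79, job80, job81, job84, job85, job87.
Via job76 — items with X before job76: job83.
Via job77 — items with X before job77: none.
Via job78 — items with X before job78: none.
Via job79 — items with X before job79: none.
Via job80 — items with X before job80: none.
Via job81 — items with X before job81: none.
Via job84 — items with X before job84: job79, job81, job83, job86.
Via job85 — items with X before job85: job79, job83, job86.
Via job87 — items with X before job87: job79, job81, job83, job86.
Union: job79, job81, job83, job86.

job79, job81, job83, job86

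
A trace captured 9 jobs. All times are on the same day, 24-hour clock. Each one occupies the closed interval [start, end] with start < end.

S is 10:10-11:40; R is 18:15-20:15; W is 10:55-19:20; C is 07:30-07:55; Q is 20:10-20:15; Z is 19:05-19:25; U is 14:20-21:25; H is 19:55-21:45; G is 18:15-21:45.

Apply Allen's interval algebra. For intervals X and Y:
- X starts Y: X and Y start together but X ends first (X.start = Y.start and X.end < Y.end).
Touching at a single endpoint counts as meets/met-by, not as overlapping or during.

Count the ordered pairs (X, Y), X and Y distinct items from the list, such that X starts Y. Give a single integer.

1

Checking all 72 ordered pairs for relation 'starts'; matching pairs in alphabetical order:
(R, G): R starts G ✓
Count: 1.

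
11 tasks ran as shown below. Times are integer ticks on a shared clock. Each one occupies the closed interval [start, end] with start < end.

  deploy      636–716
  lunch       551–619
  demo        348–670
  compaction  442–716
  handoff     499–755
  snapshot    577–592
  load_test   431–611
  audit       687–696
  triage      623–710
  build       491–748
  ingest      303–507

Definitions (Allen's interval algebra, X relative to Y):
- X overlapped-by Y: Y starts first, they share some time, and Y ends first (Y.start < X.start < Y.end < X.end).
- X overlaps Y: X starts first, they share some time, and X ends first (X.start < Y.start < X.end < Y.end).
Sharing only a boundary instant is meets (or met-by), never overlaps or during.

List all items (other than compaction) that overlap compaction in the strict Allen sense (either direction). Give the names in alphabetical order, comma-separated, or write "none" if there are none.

Target compaction = [442, 716].
audit [687, 696] → during → no.
build [491, 748] → overlapped-by → yes.
demo [348, 670] → overlaps → yes.
deploy [636, 716] → finishes → no.
handoff [499, 755] → overlapped-by → yes.
ingest [303, 507] → overlaps → yes.
load_test [431, 611] → overlaps → yes.
lunch [551, 619] → during → no.
snapshot [577, 592] → during → no.
triage [623, 710] → during → no.
Result: build, demo, handoff, ingest, load_test.

build, demo, handoff, ingest, load_test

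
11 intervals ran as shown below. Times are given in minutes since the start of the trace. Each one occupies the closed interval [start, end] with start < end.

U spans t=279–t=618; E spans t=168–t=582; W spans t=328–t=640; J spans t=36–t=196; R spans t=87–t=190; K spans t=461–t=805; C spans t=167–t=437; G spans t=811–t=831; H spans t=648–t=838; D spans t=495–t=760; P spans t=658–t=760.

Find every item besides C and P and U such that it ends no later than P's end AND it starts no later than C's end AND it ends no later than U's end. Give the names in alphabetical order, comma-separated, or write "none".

E, J, R

Conditions: its end is no later than P's end (X.end <= t=760) AND its start is no later than C's end (X.start <= t=437) AND its end is no later than U's end (X.end <= t=618).
D: end t=760 <= t=760? ✓; start t=495 <= t=437? ✗; end t=760 <= t=618? ✗ → no.
E: end t=582 <= t=760? ✓; start t=168 <= t=437? ✓; end t=582 <= t=618? ✓ → yes.
G: end t=831 <= t=760? ✗; start t=811 <= t=437? ✗; end t=831 <= t=618? ✗ → no.
H: end t=838 <= t=760? ✗; start t=648 <= t=437? ✗; end t=838 <= t=618? ✗ → no.
J: end t=196 <= t=760? ✓; start t=36 <= t=437? ✓; end t=196 <= t=618? ✓ → yes.
K: end t=805 <= t=760? ✗; start t=461 <= t=437? ✗; end t=805 <= t=618? ✗ → no.
R: end t=190 <= t=760? ✓; start t=87 <= t=437? ✓; end t=190 <= t=618? ✓ → yes.
W: end t=640 <= t=760? ✓; start t=328 <= t=437? ✓; end t=640 <= t=618? ✗ → no.
Result: E, J, R.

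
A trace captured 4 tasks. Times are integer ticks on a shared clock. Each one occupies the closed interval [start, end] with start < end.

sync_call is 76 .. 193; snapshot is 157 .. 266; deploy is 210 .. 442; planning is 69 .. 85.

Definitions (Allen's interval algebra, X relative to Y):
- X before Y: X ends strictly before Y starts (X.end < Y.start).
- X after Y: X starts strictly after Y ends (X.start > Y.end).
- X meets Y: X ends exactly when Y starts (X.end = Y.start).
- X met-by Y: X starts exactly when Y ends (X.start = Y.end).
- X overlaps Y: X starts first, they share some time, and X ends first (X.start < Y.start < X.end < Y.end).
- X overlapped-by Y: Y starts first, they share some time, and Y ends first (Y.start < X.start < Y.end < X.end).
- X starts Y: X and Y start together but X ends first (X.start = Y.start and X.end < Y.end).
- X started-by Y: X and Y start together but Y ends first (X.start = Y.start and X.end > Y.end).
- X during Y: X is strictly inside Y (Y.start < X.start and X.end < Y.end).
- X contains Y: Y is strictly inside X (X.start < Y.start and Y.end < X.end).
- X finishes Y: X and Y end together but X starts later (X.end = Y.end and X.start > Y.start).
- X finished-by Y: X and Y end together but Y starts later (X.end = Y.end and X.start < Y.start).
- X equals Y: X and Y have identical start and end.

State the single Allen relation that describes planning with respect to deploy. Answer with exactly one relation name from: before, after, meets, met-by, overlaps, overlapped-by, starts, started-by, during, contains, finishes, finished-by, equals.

planning = [69, 85]; deploy = [210, 442].
Compare endpoints: planning.start < deploy.start, planning.start < deploy.end, planning.end < deploy.start, planning.end < deploy.end.
That pattern is 'before'.

before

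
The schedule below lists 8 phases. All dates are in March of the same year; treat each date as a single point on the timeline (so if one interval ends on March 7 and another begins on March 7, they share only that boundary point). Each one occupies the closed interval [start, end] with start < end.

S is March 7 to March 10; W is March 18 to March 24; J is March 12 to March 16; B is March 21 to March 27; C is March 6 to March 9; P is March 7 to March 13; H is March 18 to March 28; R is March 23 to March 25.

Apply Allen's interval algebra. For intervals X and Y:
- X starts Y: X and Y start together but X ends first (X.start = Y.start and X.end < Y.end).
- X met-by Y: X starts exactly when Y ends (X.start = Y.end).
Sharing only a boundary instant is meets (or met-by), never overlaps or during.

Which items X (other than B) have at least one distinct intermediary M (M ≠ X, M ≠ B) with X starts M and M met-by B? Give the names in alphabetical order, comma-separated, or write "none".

Target B = [March 21, March 27].
Intermediaries M with M met-by B: none.
Union: none.

none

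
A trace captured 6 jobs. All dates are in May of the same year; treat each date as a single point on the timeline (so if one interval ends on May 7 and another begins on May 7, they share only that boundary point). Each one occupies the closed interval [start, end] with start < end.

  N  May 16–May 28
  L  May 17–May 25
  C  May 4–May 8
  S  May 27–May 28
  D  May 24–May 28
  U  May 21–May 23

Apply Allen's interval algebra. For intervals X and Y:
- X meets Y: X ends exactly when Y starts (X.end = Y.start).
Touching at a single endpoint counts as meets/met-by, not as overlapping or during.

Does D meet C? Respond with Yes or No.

No

D = [May 24, May 28], C = [May 4, May 8].
Actual relation of D to C: after.
Asked whether 'meets' holds → No.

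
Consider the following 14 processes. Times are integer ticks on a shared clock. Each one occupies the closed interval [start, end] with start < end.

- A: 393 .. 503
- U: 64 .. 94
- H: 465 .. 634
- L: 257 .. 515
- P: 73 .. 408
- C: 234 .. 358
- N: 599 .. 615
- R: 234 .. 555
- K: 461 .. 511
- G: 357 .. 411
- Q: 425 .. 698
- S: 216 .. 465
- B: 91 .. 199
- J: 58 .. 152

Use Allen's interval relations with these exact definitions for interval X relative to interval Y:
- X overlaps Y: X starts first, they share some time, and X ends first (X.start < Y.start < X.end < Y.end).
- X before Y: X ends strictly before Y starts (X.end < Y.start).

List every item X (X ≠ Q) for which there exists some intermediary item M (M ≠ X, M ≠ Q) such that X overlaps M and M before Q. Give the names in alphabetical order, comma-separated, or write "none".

C, J, P, U

Target Q = [425, 698].
Intermediaries M with M before Q: B, C, G, J, P, U.
Via B — items with X overlaps B: J, U.
Via C — items with X overlaps C: none.
Via G — items with X overlaps G: C, P.
Via J — items with X overlaps J: none.
Via P — items with X overlaps P: J, U.
Via U — items with X overlaps U: none.
Union: C, J, P, U.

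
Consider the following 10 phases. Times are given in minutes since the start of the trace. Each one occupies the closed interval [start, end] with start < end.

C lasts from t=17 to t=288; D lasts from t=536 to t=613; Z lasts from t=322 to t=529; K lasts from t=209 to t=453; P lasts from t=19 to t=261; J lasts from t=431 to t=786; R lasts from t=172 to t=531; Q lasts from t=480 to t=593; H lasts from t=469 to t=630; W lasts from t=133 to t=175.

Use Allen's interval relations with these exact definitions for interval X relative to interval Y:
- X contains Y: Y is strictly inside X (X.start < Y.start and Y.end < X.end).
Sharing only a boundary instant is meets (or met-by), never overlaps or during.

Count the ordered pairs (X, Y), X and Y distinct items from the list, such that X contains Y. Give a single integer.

10

Checking all 90 ordered pairs for relation 'contains'; matching pairs in alphabetical order:
(C, P): C contains P ✓
(C, W): C contains W ✓
(H, D): H contains D ✓
(H, Q): H contains Q ✓
(J, D): J contains D ✓
(J, H): J contains H ✓
(J, Q): J contains Q ✓
(P, W): P contains W ✓
(R, K): R contains K ✓
(R, Z): R contains Z ✓
Count: 10.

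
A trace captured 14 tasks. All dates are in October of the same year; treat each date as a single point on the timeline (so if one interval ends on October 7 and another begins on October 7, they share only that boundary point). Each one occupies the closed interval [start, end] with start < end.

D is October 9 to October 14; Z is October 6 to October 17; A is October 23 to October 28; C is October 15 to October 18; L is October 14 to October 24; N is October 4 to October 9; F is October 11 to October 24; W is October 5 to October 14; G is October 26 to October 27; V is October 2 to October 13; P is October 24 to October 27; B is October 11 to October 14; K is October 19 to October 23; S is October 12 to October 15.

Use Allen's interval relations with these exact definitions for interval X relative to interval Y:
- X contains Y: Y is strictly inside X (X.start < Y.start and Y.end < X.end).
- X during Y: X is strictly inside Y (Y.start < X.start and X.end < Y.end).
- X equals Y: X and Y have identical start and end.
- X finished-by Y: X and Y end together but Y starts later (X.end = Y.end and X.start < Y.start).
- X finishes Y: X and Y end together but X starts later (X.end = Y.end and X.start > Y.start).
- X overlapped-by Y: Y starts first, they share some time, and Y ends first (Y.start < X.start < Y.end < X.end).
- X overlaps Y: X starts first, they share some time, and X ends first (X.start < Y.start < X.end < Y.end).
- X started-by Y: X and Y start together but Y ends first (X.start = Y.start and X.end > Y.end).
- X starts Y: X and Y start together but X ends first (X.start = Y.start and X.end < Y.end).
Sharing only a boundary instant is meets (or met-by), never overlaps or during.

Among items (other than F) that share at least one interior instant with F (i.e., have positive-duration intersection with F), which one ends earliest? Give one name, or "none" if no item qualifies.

V

Target F = [October 11, October 24].
A [October 23, October 28] → overlapped-by → candidate.
B [October 11, October 14] → starts → candidate.
C [October 15, October 18] → during → candidate.
D [October 9, October 14] → overlaps → candidate.
G [October 26, October 27] → after → excluded.
K [October 19, October 23] → during → candidate.
L [October 14, October 24] → finishes → candidate.
N [October 4, October 9] → before → excluded.
P [October 24, October 27] → met-by → excluded.
S [October 12, October 15] → during → candidate.
V [October 2, October 13] → overlaps → candidate.
W [October 5, October 14] → overlaps → candidate.
Z [October 6, October 17] → overlaps → candidate.
Among candidates, earliest end is October 13 → V.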